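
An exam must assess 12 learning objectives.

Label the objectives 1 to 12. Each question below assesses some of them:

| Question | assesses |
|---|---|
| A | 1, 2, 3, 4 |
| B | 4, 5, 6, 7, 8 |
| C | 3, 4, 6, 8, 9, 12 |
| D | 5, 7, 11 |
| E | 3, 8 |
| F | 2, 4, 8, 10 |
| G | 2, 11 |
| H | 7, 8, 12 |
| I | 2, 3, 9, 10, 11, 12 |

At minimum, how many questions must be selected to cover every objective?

A and B and I together: A ∪ B ∪ I = {1, 2, 3, 4, 5, 6, 7, 8, 9, 10, 11, 12} — every objective is covered.
Only A contains 1, so A is forced; the remaining 8 objectives need at least 2 more questions (each remaining question adds at most 4) — so at least 3 questions are needed, and 3 is optimal.

3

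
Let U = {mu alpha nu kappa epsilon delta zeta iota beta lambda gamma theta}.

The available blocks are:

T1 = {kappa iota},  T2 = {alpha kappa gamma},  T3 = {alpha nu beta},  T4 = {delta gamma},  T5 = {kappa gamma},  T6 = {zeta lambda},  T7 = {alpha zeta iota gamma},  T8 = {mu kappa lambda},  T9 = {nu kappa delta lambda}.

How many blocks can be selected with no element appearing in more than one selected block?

4

T1, T3, T4, T6 are pairwise disjoint (T1={kappa,iota}; T3={alpha,nu,beta}; T4={delta,gamma}; T6={zeta,lambda}).
Every remaining block overlaps one of these, and no 5 of the listed blocks are pairwise disjoint, so 4 is the maximum.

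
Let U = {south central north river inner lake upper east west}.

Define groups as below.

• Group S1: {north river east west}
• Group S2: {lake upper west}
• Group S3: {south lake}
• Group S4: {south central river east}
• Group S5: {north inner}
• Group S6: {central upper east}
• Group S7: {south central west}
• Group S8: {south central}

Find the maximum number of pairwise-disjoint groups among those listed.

S2, S4, S5 are pairwise disjoint (S2={lake,upper,west}; S4={south,central,river,east}; S5={north,inner}).
Every remaining group overlaps one of these, and no 4 of the listed groups are pairwise disjoint, so 3 is the maximum.

3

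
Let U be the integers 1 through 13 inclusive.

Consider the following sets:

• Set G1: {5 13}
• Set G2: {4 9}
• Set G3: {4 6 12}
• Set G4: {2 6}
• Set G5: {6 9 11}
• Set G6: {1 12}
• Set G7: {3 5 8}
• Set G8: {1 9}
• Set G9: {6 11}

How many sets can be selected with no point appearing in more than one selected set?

G2, G6, G7, G9 are pairwise disjoint (G2={4,9}; G6={1,12}; G7={3,5,8}; G9={6,11}).
Every remaining set overlaps one of these, and no 5 of the listed sets are pairwise disjoint, so 4 is the maximum.

4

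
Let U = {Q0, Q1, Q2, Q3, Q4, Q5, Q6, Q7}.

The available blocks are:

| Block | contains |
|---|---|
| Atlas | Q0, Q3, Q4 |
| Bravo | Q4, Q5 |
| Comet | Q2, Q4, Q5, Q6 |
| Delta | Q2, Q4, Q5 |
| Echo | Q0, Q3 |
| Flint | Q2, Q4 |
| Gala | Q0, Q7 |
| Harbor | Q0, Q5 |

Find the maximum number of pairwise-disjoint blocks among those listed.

2

Flint, Harbor are pairwise disjoint (Flint={Q2,Q4}; Harbor={Q0,Q5}).
Every remaining block overlaps one of these, and no 3 of the listed blocks are pairwise disjoint, so 2 is the maximum.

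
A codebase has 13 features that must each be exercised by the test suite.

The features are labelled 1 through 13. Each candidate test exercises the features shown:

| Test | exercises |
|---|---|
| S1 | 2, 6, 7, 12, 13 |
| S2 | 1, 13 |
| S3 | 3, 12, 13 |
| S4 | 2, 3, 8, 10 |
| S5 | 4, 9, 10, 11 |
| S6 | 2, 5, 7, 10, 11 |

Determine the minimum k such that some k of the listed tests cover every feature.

5

S1 and S2 and S4 and S5 and S6 together: S1 ∪ S2 ∪ S4 ∪ S5 ∪ S6 = {1, 2, 3, 4, 5, 6, 7, 8, 9, 10, 11, 12, 13} — every feature is covered.
No 4 of the 6 tests cover everything (all 15 combinations miss at least one feature), so 5 is optimal.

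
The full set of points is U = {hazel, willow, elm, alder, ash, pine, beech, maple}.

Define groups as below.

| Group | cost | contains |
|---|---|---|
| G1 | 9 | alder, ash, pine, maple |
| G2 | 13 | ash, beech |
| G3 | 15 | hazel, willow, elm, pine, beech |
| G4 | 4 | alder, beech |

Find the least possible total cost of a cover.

G1, G3 together cover every point (G1 ∪ G3 = {hazel, willow, elm, alder, ash, pine, beech, maple}); total cost 9 + 15 = 24.
The greedy pick G4, G1, G3 costs 28; no covering selection beats 24.

24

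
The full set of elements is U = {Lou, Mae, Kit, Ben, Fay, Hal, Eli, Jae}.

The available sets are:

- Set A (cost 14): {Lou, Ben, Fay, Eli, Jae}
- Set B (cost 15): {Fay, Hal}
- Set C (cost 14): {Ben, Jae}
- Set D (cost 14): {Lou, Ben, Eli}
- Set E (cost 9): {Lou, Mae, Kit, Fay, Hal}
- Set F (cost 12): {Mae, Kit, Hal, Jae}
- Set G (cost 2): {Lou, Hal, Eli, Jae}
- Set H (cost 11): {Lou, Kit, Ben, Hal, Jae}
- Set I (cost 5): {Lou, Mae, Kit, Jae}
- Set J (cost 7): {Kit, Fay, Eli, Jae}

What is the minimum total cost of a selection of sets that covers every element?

A, G, I together cover every element (A ∪ G ∪ I = {Lou, Mae, Kit, Ben, Fay, Hal, Eli, Jae}); total cost 14 + 2 + 5 = 21.
No covering selection has total cost below 21.

21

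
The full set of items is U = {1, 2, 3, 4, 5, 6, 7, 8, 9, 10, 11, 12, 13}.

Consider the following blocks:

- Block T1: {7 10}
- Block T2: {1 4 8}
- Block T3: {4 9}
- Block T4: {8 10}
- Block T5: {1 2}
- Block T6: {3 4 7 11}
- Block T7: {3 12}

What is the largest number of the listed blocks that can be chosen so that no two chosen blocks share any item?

4

T3, T4, T5, T7 are pairwise disjoint (T3={4,9}; T4={8,10}; T5={1,2}; T7={3,12}).
Every remaining block overlaps one of these, and no 5 of the listed blocks are pairwise disjoint, so 4 is the maximum.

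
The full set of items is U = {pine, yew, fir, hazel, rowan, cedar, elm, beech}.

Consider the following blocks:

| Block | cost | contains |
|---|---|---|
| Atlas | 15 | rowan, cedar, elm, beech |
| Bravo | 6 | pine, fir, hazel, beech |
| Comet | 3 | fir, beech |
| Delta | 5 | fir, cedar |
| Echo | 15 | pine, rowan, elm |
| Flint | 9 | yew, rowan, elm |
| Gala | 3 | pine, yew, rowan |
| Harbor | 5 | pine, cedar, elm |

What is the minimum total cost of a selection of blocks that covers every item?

Bravo, Gala, Harbor together cover every item (Bravo ∪ Gala ∪ Harbor = {pine, yew, fir, hazel, rowan, cedar, elm, beech}); total cost 6 + 3 + 5 = 14.
The greedy pick Gala, Comet, Harbor, Bravo costs 17; no covering selection beats 14.

14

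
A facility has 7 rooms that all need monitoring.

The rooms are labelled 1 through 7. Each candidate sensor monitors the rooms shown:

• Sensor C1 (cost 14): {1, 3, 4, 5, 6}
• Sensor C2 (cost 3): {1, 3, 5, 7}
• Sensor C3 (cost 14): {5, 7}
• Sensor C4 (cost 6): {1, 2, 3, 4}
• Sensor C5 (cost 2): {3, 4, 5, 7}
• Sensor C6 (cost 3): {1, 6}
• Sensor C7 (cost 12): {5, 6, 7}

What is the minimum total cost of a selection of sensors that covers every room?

11

C4, C5, C6 together cover every room (C4 ∪ C5 ∪ C6 = {1, 2, 3, 4, 5, 6, 7}); total cost 6 + 2 + 3 = 11.
No covering selection has total cost below 11.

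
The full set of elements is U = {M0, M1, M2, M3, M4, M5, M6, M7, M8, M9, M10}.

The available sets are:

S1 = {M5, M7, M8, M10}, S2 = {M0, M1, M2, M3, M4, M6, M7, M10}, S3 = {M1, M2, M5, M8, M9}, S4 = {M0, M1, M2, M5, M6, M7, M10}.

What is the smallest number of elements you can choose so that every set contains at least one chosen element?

Take H = {M2, M5}. Each listed set contains at least one of these, so H is a hitting set of size 2.
No single element lies in every set, so at least 2 are needed and 2 is optimal.

2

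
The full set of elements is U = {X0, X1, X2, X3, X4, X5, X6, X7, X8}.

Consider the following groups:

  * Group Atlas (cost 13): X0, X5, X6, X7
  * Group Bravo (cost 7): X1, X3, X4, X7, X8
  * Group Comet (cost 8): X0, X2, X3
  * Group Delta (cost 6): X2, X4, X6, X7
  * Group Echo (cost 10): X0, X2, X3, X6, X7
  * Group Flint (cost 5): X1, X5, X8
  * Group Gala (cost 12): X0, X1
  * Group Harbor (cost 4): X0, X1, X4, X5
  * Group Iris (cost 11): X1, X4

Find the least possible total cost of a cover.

Bravo, Delta, Harbor together cover every element (Bravo ∪ Delta ∪ Harbor = {X0, X1, X2, X3, X4, X5, X6, X7, X8}); total cost 7 + 6 + 4 = 17.
No covering selection has total cost below 17.

17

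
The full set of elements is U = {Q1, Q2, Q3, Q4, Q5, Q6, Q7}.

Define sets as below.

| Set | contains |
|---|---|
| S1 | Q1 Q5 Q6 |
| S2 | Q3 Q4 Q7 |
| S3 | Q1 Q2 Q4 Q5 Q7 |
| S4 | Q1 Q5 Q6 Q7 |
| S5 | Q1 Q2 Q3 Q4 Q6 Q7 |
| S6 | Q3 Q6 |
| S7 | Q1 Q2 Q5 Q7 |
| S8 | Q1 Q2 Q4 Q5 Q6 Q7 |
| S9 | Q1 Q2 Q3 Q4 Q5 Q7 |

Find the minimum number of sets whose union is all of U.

2

S1 and S5 cover everything between them: the union {Q1, Q2, Q3, Q4, Q5, Q6, Q7} is all of U.
No single set has all 7 elements (the largest, S5, has 6), so 2 is optimal.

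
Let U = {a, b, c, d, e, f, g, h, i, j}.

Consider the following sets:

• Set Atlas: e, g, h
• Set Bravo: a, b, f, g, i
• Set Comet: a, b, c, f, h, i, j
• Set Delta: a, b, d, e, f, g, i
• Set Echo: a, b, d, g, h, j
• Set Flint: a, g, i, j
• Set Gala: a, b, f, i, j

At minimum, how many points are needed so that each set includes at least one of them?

2

T = {h, i} meets every set (each contains at least one member of T), and |T| = 2.
The sets Atlas, Gala are pairwise disjoint, so any hitting set needs a separate point for each — at least 2. Hence 2 is optimal.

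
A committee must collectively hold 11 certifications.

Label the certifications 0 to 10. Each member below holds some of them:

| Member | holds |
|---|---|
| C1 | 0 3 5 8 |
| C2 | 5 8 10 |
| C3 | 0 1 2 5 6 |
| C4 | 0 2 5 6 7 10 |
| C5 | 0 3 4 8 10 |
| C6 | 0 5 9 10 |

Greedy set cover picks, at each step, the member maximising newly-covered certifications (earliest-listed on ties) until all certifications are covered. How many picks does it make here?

4

Greedy: pick C4 (covers 6 new) → pick C5 (covers 3 new) → pick C3 (covers 1 new) → pick C6 (covers 1 new). Total picks: 4.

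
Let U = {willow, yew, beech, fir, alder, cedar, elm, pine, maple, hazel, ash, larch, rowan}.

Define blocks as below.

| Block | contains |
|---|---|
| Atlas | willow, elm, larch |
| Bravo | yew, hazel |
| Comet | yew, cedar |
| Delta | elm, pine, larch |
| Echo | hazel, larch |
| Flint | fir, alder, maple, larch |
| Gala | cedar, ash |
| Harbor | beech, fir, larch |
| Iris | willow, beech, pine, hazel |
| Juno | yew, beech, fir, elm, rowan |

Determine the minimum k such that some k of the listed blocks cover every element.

4

Flint, Gala, Iris, and Juno cover everything between them: the union {willow, yew, beech, fir, alder, cedar, elm, pine, maple, hazel, ash, larch, rowan} is all of U.
Only Flint contains alder, so Flint is forced; the remaining 9 elements need at least 3 more blocks (each remaining block adds at most 4) — so at least 4 blocks are needed, and 4 is optimal.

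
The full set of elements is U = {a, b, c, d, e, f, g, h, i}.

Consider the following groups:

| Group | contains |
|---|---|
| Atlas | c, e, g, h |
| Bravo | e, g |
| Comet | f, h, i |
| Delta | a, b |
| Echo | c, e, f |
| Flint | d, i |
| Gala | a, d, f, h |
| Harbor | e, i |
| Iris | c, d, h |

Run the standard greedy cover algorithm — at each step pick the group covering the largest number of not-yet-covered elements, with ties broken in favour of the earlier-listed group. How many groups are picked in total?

Greedy: pick Atlas (covers 4 new) → pick Gala (covers 3 new) → pick Comet (covers 1 new) → pick Delta (covers 1 new). Total picks: 4.

4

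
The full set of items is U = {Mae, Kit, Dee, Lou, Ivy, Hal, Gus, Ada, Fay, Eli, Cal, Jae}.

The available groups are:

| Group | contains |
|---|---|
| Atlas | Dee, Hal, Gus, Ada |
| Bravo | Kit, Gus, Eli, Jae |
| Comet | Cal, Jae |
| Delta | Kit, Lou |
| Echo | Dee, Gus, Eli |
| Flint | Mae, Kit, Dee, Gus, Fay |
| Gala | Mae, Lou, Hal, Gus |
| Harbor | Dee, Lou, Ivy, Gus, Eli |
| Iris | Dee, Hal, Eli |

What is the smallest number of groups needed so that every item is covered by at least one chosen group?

Take {Atlas, Comet, Flint, Harbor}. Their union is {Mae, Kit, Dee, Lou, Ivy, Hal, Gus, Ada, Fay, Eli, Cal, Jae}, which is all 12 items.
Only Harbor contains Ivy, so Harbor is forced; the remaining 7 items need at least 3 more groups (each remaining group adds at most 3) — so at least 4 groups are needed, and 4 is optimal.

4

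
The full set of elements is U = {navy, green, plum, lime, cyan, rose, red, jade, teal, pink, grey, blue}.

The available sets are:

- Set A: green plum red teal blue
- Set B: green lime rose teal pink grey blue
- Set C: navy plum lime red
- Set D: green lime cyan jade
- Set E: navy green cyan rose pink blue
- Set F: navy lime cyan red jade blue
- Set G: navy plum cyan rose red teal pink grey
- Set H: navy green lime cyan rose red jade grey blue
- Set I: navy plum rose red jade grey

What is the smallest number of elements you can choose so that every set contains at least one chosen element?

2

The 2 elements {green, red} hit every set.
No single element lies in every set, so at least 2 are needed and 2 is optimal.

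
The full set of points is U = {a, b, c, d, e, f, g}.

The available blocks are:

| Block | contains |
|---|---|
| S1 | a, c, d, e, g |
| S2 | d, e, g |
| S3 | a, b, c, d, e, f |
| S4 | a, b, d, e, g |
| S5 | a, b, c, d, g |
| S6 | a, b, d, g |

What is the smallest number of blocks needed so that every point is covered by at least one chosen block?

S3 and S5 cover everything between them: the union {a, b, c, d, e, f, g} is all of U.
No single block has all 7 points (the largest, S3, has 6), so 2 is optimal.

2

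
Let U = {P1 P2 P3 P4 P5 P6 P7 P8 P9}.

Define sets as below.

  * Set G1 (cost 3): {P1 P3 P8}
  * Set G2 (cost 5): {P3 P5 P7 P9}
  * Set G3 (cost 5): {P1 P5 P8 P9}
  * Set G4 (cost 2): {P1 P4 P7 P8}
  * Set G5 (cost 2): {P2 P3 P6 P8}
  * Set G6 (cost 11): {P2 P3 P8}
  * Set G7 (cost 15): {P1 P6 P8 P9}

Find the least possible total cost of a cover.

G2, G4, G5 together cover every point (G2 ∪ G4 ∪ G5 = {P1, P2, P3, P4, P5, P6, P7, P8, P9}); total cost 5 + 2 + 2 = 9.
No covering selection has total cost below 9.

9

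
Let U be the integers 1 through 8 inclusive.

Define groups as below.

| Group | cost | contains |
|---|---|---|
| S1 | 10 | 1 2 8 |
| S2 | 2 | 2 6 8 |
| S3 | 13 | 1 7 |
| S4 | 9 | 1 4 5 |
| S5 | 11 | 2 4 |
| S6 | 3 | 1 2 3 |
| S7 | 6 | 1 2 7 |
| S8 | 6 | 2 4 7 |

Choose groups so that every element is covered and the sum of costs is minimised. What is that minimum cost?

20

S2, S4, S6, S7 together cover every element (S2 ∪ S4 ∪ S6 ∪ S7 = {1, 2, 3, 4, 5, 6, 7, 8}); total cost 2 + 9 + 3 + 6 = 20.
No covering selection has total cost below 20.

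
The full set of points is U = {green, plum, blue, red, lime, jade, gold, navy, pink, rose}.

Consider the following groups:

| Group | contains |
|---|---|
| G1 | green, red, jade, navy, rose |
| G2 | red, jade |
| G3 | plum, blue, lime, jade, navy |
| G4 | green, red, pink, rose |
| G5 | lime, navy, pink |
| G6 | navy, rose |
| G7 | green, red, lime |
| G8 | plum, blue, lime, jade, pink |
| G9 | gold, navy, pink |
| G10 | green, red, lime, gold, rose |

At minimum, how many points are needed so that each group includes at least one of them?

H = {blue, red, navy} meets every group (each contains at least one member of H), and |H| = 3.
No choice of 2 points meets every group, so 3 is the minimum.

3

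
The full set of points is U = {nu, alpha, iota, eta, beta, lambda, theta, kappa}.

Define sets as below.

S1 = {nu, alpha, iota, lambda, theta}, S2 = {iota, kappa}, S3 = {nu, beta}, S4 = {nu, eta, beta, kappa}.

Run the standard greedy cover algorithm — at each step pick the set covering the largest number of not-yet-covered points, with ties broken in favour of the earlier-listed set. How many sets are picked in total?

2

Greedy: pick S1 (covers 5 new) → pick S4 (covers 3 new). Total picks: 2.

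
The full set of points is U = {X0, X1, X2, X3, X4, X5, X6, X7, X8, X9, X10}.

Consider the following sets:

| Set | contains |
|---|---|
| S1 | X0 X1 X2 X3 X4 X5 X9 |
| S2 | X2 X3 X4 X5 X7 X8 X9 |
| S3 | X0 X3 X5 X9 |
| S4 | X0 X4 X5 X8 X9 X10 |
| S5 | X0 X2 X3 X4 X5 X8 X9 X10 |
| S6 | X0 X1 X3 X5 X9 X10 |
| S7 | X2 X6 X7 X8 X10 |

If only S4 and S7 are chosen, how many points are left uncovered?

2

Union of S4, S7 = {X0, X2, X4, X5, X6, X7, X8, X9, X10}.
Not covered: X1, X3 — 2 points.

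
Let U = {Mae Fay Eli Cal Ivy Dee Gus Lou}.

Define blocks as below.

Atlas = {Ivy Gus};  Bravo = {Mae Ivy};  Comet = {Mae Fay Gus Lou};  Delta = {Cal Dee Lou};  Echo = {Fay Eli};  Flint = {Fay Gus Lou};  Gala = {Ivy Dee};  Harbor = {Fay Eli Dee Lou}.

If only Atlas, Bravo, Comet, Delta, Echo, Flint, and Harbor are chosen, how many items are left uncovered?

0

Union of Atlas, Bravo, Comet, Delta, Echo, Flint, Harbor = {Mae, Fay, Eli, Cal, Ivy, Dee, Gus, Lou} — that's every item, so 0 are uncovered.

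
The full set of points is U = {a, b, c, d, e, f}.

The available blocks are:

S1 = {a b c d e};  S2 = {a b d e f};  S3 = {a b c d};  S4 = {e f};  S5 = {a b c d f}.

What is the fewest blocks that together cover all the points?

Take {S1, S4}. Their union is {a, b, c, d, e, f}, which is all 6 points.
No single block has all 6 points (the largest, S1, has 5), so 2 is optimal.

2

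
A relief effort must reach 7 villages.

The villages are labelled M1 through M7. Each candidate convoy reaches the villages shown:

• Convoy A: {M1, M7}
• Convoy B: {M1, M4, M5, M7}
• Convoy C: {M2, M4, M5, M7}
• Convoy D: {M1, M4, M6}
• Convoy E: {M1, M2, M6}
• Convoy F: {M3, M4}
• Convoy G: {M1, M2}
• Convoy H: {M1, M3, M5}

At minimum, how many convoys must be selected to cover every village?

Take {C, E, F}. Their union is {M1, M2, M3, M4, M5, M6, M7}, which is all 7 villages.
No 2 of the 8 convoys cover everything (all 28 combinations miss at least one village), so 3 is optimal.

3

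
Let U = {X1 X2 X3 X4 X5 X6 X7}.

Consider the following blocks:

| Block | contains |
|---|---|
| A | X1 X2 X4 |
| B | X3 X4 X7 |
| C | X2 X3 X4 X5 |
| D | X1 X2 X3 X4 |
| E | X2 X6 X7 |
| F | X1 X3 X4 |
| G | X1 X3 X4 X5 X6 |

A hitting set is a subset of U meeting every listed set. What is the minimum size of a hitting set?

Take H = {X2, X4}. Each listed block contains at least one of these, so H is a hitting set of size 2.
The blocks E, F are pairwise disjoint, so any hitting set needs a separate item for each — at least 2. Hence 2 is optimal.

2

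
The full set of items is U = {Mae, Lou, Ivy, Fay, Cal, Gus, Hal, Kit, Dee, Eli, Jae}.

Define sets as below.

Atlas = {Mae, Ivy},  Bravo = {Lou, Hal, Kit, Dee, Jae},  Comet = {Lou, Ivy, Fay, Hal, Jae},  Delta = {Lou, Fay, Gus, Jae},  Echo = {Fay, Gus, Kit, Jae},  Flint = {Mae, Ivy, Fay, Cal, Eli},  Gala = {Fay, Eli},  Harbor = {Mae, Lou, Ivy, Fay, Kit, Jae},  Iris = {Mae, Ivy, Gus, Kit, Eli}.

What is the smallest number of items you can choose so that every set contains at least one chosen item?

3

H = {Mae, Fay, Jae} meets every set (each contains at least one member of H), and |H| = 3.
The sets Atlas, Bravo, Gala are pairwise disjoint, so any hitting set needs a separate item for each — at least 3. Hence 3 is optimal.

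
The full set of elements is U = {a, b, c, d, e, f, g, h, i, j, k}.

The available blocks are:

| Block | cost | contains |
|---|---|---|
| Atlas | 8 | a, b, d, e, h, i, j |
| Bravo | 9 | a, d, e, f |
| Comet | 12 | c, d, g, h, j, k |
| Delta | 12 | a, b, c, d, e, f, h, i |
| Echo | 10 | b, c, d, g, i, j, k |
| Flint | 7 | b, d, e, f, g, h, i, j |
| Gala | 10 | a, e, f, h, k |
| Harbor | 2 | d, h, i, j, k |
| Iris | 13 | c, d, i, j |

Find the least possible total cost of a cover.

20

Echo, Gala together cover every element (Echo ∪ Gala = {a, b, c, d, e, f, g, h, i, j, k}); total cost 10 + 10 = 20.
The greedy pick Harbor, Flint, Delta costs 21; no covering selection beats 20.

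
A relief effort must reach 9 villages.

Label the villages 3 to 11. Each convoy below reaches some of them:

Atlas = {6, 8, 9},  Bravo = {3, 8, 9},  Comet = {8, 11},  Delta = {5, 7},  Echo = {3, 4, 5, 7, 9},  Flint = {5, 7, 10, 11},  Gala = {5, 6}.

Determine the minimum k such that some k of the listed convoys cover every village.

Take {Atlas, Echo, Flint}. Their union is {3, 4, 5, 6, 7, 8, 9, 10, 11}, which is all 9 villages.
Only Echo contains 4, so Echo is forced; the remaining 4 villages need at least 2 more convoys (each remaining convoy adds at most 2) — so at least 3 convoys are needed, and 3 is optimal.

3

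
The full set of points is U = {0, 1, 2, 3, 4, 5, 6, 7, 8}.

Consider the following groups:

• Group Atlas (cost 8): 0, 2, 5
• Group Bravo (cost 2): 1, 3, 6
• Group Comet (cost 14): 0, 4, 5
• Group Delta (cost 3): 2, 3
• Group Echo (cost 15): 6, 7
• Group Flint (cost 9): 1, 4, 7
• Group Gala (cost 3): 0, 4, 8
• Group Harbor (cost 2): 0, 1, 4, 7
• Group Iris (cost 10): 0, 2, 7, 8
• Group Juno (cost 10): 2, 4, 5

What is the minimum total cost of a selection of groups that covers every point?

15

Atlas, Bravo, Gala, Harbor together cover every point (Atlas ∪ Bravo ∪ Gala ∪ Harbor = {0, 1, 2, 3, 4, 5, 6, 7, 8}); total cost 8 + 2 + 3 + 2 = 15.
The greedy pick Harbor, Bravo, Delta, Gala, Atlas costs 18; no covering selection beats 15.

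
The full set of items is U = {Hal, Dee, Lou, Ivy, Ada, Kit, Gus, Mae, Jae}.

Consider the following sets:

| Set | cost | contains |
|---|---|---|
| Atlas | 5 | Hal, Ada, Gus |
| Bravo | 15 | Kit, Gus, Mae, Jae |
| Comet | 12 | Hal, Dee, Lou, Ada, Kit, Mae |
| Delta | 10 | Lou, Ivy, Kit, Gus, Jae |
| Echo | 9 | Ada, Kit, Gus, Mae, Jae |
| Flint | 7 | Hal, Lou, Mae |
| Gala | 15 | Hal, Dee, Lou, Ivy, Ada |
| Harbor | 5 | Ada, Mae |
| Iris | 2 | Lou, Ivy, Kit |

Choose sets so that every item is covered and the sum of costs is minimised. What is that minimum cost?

Comet, Delta together cover every item (Comet ∪ Delta = {Hal, Dee, Lou, Ivy, Ada, Kit, Gus, Mae, Jae}); total cost 12 + 10 = 22.
The greedy pick Iris, Atlas, Echo, Comet costs 28; no covering selection beats 22.

22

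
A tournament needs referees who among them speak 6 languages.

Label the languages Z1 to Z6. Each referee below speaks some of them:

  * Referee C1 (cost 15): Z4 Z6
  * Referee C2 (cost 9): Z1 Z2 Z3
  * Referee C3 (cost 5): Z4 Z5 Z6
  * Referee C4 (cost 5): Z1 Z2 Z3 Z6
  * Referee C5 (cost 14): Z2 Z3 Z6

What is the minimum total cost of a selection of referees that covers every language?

C3, C4 together cover every language (C3 ∪ C4 = {Z1, Z2, Z3, Z4, Z5, Z6}); total cost 5 + 5 = 10.
No covering selection has total cost below 10.

10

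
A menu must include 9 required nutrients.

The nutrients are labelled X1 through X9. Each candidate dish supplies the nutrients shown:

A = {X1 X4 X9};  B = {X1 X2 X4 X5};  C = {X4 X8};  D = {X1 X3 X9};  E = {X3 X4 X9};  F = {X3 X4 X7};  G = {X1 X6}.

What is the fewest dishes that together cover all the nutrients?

5

B and C and E and F and G together: B ∪ C ∪ E ∪ F ∪ G = {X1, X2, X3, X4, X5, X6, X7, X8, X9} — every nutrient is covered.
No 4 of the 7 dishes cover everything (all 35 combinations miss at least one nutrient), so 5 is optimal.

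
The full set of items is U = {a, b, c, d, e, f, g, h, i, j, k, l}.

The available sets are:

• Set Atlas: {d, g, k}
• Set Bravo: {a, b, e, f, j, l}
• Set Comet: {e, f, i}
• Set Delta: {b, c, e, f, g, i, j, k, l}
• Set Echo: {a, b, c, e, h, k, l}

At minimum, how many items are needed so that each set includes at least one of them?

Take T = {e, g}. Each listed set contains at least one of these, so T is a hitting set of size 2.
The sets Atlas, Comet are pairwise disjoint, so any hitting set needs a separate item for each — at least 2. Hence 2 is optimal.

2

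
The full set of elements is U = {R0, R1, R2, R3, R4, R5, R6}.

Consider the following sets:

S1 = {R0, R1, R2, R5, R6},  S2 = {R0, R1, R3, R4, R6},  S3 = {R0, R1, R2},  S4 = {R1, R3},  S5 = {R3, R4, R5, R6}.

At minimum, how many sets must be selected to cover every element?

S3 and S5 together: S3 ∪ S5 = {R0, R1, R2, R3, R4, R5, R6} — every element is covered.
No single set has all 7 elements (the largest, S1, has 5), so 2 is optimal.

2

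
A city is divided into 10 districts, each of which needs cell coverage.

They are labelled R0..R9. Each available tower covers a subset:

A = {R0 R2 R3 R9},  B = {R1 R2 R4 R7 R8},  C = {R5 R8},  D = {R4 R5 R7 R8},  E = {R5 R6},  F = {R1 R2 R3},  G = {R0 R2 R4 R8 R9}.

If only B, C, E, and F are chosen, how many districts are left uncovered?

2

Union of B, C, E, F = {R1, R2, R3, R4, R5, R6, R7, R8}.
Not covered: R0, R9 — 2 districts.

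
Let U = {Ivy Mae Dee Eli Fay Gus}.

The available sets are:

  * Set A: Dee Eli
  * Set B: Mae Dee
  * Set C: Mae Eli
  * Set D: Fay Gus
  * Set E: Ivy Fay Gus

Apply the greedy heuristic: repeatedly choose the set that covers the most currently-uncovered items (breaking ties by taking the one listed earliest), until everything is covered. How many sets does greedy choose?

Greedy: pick E (covers 3 new) → pick A (covers 2 new) → pick B (covers 1 new). Total picks: 3.

3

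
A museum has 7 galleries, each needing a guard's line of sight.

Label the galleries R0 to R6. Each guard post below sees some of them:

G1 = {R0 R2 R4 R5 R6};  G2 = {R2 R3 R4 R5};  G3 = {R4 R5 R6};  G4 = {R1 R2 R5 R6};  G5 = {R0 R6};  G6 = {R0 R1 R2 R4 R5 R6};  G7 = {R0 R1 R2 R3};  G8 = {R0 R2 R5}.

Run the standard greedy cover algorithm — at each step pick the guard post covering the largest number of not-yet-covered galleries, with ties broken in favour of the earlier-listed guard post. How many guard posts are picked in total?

2

Greedy: pick G6 (covers 6 new) → pick G2 (covers 1 new). Total picks: 2.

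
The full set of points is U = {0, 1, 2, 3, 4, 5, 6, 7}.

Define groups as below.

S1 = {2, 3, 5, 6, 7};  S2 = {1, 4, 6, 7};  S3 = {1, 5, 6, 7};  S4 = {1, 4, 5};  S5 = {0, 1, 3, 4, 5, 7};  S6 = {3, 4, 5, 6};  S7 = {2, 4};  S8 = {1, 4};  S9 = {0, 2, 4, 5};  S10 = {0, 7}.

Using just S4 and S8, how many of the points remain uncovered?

Union of S4, S8 = {1, 4, 5}.
Not covered: 0, 2, 3, 6, 7 — 5 points.

5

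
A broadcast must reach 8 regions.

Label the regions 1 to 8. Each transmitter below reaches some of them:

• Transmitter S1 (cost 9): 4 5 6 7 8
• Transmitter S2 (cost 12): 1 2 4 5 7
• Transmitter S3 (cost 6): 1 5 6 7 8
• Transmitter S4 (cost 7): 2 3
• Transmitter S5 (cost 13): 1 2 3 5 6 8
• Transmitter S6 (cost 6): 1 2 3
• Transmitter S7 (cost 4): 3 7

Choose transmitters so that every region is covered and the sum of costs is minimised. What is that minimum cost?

15

S1, S6 together cover every region (S1 ∪ S6 = {1, 2, 3, 4, 5, 6, 7, 8}); total cost 9 + 6 = 15.
The greedy pick S3, S6, S1 costs 21; no covering selection beats 15.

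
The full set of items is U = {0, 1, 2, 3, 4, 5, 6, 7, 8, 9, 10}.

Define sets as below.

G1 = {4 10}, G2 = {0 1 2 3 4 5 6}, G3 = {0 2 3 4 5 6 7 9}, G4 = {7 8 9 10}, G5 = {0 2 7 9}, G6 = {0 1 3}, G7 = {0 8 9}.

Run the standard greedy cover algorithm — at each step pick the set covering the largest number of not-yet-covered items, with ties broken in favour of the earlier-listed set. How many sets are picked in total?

3

Greedy: pick G3 (covers 8 new) → pick G4 (covers 2 new) → pick G2 (covers 1 new). Total picks: 3.
(The true minimum cover uses only 2 sets, so greedy is not optimal here.)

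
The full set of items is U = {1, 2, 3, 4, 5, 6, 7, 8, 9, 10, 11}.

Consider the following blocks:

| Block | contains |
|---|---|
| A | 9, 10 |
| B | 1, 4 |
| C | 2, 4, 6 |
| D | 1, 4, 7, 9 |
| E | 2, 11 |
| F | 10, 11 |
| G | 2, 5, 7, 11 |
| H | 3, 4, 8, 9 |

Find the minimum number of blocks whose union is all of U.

5

B, C, F, G, and H cover everything between them: the union {1, 2, 3, 4, 5, 6, 7, 8, 9, 10, 11} is all of U.
No 4 of the 8 blocks cover everything (all 70 combinations miss at least one item), so 5 is optimal.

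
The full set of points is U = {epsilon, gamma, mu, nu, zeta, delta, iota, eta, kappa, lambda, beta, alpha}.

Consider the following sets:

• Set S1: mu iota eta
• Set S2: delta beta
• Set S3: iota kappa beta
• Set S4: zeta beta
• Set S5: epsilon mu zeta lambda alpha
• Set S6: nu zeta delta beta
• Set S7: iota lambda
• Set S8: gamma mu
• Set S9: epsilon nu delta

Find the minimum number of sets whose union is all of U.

Take {S1, S3, S5, S6, S8}. Their union is {epsilon, gamma, mu, nu, zeta, delta, iota, eta, kappa, lambda, beta, alpha}, which is all 12 points.
No 4 of the 9 sets cover everything (all 126 combinations miss at least one point), so 5 is optimal.

5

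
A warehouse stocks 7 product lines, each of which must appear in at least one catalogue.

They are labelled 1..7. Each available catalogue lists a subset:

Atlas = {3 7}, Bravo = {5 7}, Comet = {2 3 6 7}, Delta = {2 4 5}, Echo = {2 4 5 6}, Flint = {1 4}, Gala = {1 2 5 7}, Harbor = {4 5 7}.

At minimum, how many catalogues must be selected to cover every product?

3

Take {Comet, Echo, Gala}. Their union is {1, 2, 3, 4, 5, 6, 7}, which is all 7 products.
No 2 of the 8 catalogues cover everything (all 28 combinations miss at least one product), so 3 is optimal.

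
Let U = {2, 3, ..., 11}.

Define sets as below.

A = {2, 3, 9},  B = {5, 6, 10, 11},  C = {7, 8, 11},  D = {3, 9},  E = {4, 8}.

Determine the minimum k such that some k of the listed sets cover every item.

A, B, C, and E cover everything between them: the union {2, 3, 4, 5, 6, 7, 8, 9, 10, 11} is all of U.
Only C contains 7, so C is forced; the remaining 7 items need at least 3 more sets (each remaining set adds at most 3) — so at least 4 sets are needed, and 4 is optimal.

4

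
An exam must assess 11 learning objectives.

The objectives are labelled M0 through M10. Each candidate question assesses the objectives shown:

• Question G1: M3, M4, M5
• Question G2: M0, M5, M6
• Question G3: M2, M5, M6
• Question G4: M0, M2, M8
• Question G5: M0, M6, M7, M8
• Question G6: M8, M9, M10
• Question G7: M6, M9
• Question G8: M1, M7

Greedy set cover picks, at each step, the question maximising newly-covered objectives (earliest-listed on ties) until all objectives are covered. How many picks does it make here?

Greedy: pick G5 (covers 4 new) → pick G1 (covers 3 new) → pick G6 (covers 2 new) → pick G3 (covers 1 new) → pick G8 (covers 1 new). Total picks: 5.

5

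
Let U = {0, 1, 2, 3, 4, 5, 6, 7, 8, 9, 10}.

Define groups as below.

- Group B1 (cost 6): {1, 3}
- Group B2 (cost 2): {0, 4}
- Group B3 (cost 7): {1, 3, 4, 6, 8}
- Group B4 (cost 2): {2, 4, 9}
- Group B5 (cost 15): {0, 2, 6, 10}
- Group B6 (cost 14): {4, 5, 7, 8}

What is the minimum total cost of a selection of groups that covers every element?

B1, B4, B5, B6 together cover every element (B1 ∪ B4 ∪ B5 ∪ B6 = {0, 1, 2, 3, 4, 5, 6, 7, 8, 9, 10}); total cost 6 + 2 + 15 + 14 = 37.
The greedy pick B4, B3, B2, B6, B5 costs 40; no covering selection beats 37.

37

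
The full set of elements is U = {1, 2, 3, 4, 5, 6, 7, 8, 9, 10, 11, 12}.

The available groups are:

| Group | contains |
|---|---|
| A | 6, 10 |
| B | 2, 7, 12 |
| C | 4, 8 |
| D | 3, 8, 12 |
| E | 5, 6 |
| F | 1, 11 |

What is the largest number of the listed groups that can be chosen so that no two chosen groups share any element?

B, C, E, F are pairwise disjoint (B={2,7,12}; C={4,8}; E={5,6}; F={1,11}).
Every remaining group overlaps one of these, and no 5 of the listed groups are pairwise disjoint, so 4 is the maximum.

4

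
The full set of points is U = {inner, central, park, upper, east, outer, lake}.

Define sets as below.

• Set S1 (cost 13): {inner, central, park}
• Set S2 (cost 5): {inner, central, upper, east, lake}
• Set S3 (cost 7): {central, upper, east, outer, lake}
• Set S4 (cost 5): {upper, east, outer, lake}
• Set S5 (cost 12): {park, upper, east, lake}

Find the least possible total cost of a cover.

S1, S4 together cover every point (S1 ∪ S4 = {inner, central, park, upper, east, outer, lake}); total cost 13 + 5 = 18.
The greedy pick S2, S4, S5 costs 22; no covering selection beats 18.

18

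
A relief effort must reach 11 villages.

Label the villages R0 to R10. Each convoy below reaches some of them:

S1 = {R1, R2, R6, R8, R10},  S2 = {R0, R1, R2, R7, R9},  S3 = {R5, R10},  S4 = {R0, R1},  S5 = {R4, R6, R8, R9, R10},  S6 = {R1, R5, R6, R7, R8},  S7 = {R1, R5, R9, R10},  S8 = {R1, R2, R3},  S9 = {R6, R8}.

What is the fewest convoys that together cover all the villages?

Take {S2, S5, S7, S8}. Their union is {R0, R1, R2, R3, R4, R5, R6, R7, R8, R9, R10}, which is all 11 villages.
No 3 of the 9 convoys cover everything (all 84 combinations miss at least one village), so 4 is optimal.

4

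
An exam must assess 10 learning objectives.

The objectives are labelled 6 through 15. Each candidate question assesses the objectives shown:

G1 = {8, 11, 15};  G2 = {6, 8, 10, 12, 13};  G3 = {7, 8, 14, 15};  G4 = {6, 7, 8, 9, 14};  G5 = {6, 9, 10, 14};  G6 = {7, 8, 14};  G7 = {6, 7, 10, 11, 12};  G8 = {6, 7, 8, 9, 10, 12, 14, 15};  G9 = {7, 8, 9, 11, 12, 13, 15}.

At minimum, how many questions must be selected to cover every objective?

2

G8 and G9 together: G8 ∪ G9 = {6, 7, 8, 9, 10, 11, 12, 13, 14, 15} — every objective is covered.
No single question has all 10 objectives (the largest, G8, has 8), so 2 is optimal.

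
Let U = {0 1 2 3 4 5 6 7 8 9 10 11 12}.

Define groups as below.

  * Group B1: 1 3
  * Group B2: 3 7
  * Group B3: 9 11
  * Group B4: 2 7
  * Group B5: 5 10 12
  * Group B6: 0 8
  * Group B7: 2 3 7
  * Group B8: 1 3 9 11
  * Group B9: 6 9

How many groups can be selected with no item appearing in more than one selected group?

5

B1, B3, B4, B5, B6 are pairwise disjoint (B1={1,3}; B3={9,11}; B4={2,7}; B5={5,10,12}; B6={0,8}).
Every remaining group overlaps one of these, and no 6 of the listed groups are pairwise disjoint, so 5 is the maximum.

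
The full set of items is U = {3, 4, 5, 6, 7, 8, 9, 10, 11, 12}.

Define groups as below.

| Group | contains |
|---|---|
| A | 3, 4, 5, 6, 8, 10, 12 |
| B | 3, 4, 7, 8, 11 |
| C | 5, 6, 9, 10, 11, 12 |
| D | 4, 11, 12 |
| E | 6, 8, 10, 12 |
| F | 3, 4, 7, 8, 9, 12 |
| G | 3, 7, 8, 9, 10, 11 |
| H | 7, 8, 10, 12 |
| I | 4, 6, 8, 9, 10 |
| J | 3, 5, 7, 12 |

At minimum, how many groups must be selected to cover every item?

Take {A, G}. Their union is {3, 4, 5, 6, 7, 8, 9, 10, 11, 12}, which is all 10 items.
No single group has all 10 items (the largest, A, has 7), so 2 is optimal.

2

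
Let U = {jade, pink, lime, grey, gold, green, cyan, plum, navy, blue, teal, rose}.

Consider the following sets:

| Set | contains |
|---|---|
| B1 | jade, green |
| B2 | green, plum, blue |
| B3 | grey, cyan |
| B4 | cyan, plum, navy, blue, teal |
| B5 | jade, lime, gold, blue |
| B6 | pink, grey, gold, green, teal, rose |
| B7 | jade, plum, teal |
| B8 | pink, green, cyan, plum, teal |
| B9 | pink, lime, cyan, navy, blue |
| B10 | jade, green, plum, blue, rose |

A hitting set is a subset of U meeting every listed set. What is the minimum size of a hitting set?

The 3 elements {jade, green, cyan} hit every set.
No choice of 2 elements meets every set, so 3 is the minimum.

3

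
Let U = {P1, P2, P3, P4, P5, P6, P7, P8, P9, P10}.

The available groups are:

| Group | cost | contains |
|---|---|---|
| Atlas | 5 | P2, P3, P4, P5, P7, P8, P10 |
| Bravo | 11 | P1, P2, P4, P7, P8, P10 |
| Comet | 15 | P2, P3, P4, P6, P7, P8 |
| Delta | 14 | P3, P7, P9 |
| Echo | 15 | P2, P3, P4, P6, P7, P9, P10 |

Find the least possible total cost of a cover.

31

Atlas, Bravo, Echo together cover every point (Atlas ∪ Bravo ∪ Echo = {P1, P2, P3, P4, P5, P6, P7, P8, P9, P10}); total cost 5 + 11 + 15 = 31.
No covering selection has total cost below 31.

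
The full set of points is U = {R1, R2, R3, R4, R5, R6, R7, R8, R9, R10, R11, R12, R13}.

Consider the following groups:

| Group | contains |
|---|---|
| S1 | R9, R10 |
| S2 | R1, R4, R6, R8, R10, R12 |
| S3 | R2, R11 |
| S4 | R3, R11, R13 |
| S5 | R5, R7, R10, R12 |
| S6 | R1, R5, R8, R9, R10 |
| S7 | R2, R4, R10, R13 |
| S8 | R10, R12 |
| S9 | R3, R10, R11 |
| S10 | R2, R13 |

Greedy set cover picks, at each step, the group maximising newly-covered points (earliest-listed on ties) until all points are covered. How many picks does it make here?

5

Greedy: pick S2 (covers 6 new) → pick S4 (covers 3 new) → pick S5 (covers 2 new) → pick S1 (covers 1 new) → pick S3 (covers 1 new). Total picks: 5.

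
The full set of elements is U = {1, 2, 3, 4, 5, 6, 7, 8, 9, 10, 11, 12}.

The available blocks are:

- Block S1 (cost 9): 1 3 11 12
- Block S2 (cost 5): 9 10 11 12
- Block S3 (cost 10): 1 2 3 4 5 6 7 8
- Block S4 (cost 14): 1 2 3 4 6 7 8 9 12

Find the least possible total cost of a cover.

S2, S3 together cover every element (S2 ∪ S3 = {1, 2, 3, 4, 5, 6, 7, 8, 9, 10, 11, 12}); total cost 5 + 10 = 15.
No covering selection has total cost below 15.

15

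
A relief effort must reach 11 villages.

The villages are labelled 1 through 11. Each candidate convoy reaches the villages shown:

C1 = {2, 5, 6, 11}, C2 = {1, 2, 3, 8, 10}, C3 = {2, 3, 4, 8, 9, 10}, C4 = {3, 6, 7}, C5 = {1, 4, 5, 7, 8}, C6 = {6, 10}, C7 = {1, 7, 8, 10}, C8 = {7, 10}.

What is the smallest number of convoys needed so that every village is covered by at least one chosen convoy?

C1 and C3 and C5 together: C1 ∪ C3 ∪ C5 = {1, 2, 3, 4, 5, 6, 7, 8, 9, 10, 11} — every village is covered.
Only C3 contains 9, so C3 is forced; the remaining 5 villages need at least 2 more convoys (each remaining convoy adds at most 3) — so at least 3 convoys are needed, and 3 is optimal.

3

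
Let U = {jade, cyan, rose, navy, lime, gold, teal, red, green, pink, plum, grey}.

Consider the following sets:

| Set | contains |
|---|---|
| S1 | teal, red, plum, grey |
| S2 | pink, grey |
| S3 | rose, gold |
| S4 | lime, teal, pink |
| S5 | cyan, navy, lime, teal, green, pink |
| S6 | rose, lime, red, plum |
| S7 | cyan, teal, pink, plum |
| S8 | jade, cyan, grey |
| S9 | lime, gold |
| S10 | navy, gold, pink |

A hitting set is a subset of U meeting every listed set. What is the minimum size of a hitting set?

4

The 4 items {rose, gold, pink, grey} hit every set.
No choice of 3 items meets every set, so 4 is the minimum.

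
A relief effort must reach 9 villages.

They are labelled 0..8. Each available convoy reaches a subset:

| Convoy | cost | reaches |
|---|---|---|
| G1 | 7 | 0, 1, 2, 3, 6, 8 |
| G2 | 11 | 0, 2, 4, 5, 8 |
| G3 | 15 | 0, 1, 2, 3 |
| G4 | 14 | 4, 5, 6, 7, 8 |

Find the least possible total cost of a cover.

G1, G4 together cover every village (G1 ∪ G4 = {0, 1, 2, 3, 4, 5, 6, 7, 8}); total cost 7 + 14 = 21.
No covering selection has total cost below 21.

21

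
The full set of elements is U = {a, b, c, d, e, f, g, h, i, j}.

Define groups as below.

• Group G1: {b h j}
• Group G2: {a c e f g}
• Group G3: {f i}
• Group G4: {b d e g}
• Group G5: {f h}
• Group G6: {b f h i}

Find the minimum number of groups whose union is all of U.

4

Take {G1, G2, G4, G6}. Their union is {a, b, c, d, e, f, g, h, i, j}, which is all 10 elements.
No 3 of the 6 groups cover everything (all 20 combinations miss at least one element), so 4 is optimal.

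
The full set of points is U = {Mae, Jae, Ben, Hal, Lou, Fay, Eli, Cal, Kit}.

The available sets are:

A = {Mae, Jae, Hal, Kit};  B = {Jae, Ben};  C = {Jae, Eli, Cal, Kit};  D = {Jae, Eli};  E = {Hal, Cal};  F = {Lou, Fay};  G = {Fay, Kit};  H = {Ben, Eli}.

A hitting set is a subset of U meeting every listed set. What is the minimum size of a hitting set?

The 4 points {Jae, Ben, Fay, Cal} hit every set.
No choice of 3 points meets every set, so 4 is the minimum.

4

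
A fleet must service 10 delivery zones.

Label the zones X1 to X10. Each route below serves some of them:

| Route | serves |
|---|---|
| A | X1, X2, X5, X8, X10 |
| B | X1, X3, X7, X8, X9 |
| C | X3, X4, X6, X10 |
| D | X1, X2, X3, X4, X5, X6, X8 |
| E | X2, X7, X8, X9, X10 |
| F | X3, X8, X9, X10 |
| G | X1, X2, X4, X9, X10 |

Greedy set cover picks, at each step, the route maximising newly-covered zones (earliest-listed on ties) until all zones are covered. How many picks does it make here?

Greedy: pick D (covers 7 new) → pick E (covers 3 new). Total picks: 2.

2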